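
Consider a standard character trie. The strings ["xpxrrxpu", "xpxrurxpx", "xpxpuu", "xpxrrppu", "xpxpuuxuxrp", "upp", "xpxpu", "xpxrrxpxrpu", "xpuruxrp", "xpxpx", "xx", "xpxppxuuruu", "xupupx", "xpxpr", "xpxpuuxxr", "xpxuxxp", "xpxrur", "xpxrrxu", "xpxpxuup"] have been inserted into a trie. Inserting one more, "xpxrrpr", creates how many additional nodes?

Walking "xpxrrpr" from the root, the first 6 characters ("xpxrrp") follow existing edges; "r" is the first miss.
So 7 − 6 = 1 new nodes.

1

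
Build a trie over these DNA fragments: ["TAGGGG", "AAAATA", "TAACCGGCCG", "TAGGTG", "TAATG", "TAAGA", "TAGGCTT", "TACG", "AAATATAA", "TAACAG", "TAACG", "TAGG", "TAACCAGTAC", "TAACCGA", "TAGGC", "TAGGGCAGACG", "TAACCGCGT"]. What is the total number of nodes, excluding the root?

For each word, the new-node count is its length minus the longest prefix already in the trie:
  "TAGGGG" → 6 new (T, A, G, G, G, G)
  "AAAATA" → 6 new (A, A, A, A, T, A)
  "TAACCGGCCG" → prefix "TA" already present; 8 new (A, C, C, G, G, C, C, G)
  "TAGGTG" → prefix "TAGG" already present; 2 new (T, G)
  "TAATG" → prefix "TAA" already present; 2 new (T, G)
  "TAAGA" → prefix "TAA" already present; 2 new (G, A)
  "TAGGCTT" → prefix "TAGG" already present; 3 new (C, T, T)
  "TACG" → prefix "TA" already present; 2 new (C, G)
  "AAATATAA" → prefix "AAA" already present; 5 new (T, A, T, A, A)
  "TAACAG" → prefix "TAAC" already present; 2 new (A, G)
  "TAACG" → prefix "TAAC" already present; 1 new (G)
  "TAGG" → prefix "TAGG" already present; 0 new (none)
  "TAACCAGTAC" → prefix "TAACC" already present; 5 new (A, G, T, A, C)
  "TAACCGA" → prefix "TAACCG" already present; 1 new (A)
  "TAGGC" → prefix "TAGGC" already present; 0 new (none)
  "TAGGGCAGACG" → prefix "TAGGG" already present; 6 new (C, A, G, A, C, G)
  "TAACCGCGT" → prefix "TAACCG" already present; 3 new (C, G, T)
Total nodes = 6 + 6 + 8 + 2 + 2 + 2 + 3 + 2 + 5 + 2 + 1 + 0 + 5 + 1 + 0 + 6 + 3 = 54

54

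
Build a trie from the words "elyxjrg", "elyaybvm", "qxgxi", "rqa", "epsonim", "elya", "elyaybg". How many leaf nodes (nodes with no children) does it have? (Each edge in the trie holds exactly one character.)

Leaves are exactly the stored words that no other stored word extends.
Those words: "elyaybg", "elyaybvm", "elyxjrg", "epsonim", "qxgxi", "rqa"
Leaf count: 6

6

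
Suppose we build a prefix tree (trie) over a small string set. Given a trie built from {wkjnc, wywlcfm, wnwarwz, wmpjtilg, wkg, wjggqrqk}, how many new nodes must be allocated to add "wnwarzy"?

Walking "wnwarzy" from the root, the first 5 characters ("wnwar") follow existing edges; "z" is the first miss.
New nodes needed: |"wnwarzy"| − 5 = 7 − 5 = 2.

2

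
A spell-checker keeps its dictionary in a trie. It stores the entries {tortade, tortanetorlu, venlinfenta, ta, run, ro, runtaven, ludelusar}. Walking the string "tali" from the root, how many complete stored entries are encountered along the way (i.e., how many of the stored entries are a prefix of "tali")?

1

Traverse "tali" character by character; count nodes along the way that are marked as word ends.
Prefixes of the query that are stored words: "ta"
Count: 1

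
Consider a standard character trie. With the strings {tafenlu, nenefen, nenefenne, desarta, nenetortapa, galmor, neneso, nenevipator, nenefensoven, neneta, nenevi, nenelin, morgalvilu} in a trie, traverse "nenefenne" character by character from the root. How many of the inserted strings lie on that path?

2

Walk "nenefenne" from the root; an end-of-word marker is hit whenever a stored word is a prefix of "nenefenne".
Prefixes of the query that are stored words: "nenefen", "nenefenne"
Count: 2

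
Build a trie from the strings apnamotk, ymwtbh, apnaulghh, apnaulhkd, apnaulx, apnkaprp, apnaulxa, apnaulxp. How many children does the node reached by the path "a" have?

1

The children of the "a" node are the distinct next characters among strings starting with "a".
Characters that immediately follow "a" among the stored strings: {p}.
That node has 1 child edge.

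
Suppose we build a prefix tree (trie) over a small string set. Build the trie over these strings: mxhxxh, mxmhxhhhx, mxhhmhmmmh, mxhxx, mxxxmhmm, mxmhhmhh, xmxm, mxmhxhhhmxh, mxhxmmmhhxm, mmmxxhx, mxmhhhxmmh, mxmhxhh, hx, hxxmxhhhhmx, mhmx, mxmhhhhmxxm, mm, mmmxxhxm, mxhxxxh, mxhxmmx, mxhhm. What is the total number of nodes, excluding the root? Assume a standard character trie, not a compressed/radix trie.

78

For each word, the new-node count is its length minus the longest prefix already in the trie:
  "mxhxxh" → 6 new (m, x, h, x, x, h)
  "mxmhxhhhx" → prefix "mx" already present; 7 new (m, h, x, h, h, h, x)
  "mxhhmhmmmh" → prefix "mxh" already present; 7 new (h, m, h, m, m, m, h)
  "mxhxx" → prefix "mxhxx" already present; 0 new (none)
  "mxxxmhmm" → prefix "mx" already present; 6 new (x, x, m, h, m, m)
  "mxmhhmhh" → prefix "mxmh" already present; 4 new (h, m, h, h)
  "xmxm" → 4 new (x, m, x, m)
  "mxmhxhhhmxh" → prefix "mxmhxhhh" already present; 3 new (m, x, h)
  "mxhxmmmhhxm" → prefix "mxhx" already present; 7 new (m, m, m, h, h, x, m)
  "mmmxxhx" → prefix "m" already present; 6 new (m, m, x, x, h, x)
  "mxmhhhxmmh" → prefix "mxmhh" already present; 5 new (h, x, m, m, h)
  "mxmhxhh" → prefix "mxmhxhh" already present; 0 new (none)
  "hx" → 2 new (h, x)
  "hxxmxhhhhmx" → prefix "hx" already present; 9 new (x, m, x, h, h, h, h, m, x)
  "mhmx" → prefix "m" already present; 3 new (h, m, x)
  "mxmhhhhmxxm" → prefix "mxmhhh" already present; 5 new (h, m, x, x, m)
  "mm" → prefix "mm" already present; 0 new (none)
  "mmmxxhxm" → prefix "mmmxxhx" already present; 1 new (m)
  "mxhxxxh" → prefix "mxhxx" already present; 2 new (x, h)
  "mxhxmmx" → prefix "mxhxmm" already present; 1 new (x)
  "mxhhm" → prefix "mxhhm" already present; 0 new (none)
Total nodes = 6 + 7 + 7 + 0 + 6 + 4 + 4 + 3 + 7 + 6 + 5 + 0 + 2 + 9 + 3 + 5 + 0 + 1 + 2 + 1 + 0 = 78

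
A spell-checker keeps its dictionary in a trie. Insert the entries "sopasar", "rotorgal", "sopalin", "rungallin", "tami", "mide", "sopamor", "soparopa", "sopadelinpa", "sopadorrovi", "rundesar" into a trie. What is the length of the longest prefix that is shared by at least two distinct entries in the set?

Look for the deepest trie node that still has at least two words in its subtree.
"sopadelinpa" and "sopadorrovi" agree on "sopad" (5 characters) before diverging; nothing deeper is shared.
Longest shared-prefix length: 5

5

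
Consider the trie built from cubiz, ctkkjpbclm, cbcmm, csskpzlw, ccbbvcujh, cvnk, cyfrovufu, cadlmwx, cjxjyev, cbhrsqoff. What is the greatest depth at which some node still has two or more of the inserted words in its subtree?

2

Look for the deepest trie node that still has at least two words in its subtree.
"cbcmm" and "cbhrsqoff" agree on "cb" (2 characters) before diverging; nothing deeper is shared.
Longest shared-prefix length: 2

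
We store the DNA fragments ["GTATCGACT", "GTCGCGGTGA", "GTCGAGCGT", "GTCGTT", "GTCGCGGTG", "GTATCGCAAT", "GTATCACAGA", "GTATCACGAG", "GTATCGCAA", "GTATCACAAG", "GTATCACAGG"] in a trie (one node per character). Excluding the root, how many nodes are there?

39

Trie structure (* marks end of a word):
(root)
└─ G
   └─ T
      ├─ A
      │  └─ T
      │     └─ C
      │        ├─ A
      │        │  └─ C
      │        │     ├─ A
      │        │     │  ├─ A
      │        │     │  │  └─ G *
      │        │     │  └─ G
      │        │     │     ├─ A *
      │        │     │     └─ G *
      │        │     └─ G
      │        │        └─ A
      │        │           └─ G *
      │        └─ G
      │           ├─ A
      │           │  └─ C
      │           │     └─ T *
      │           └─ C
      │              └─ A
      │                 └─ A *
      │                    └─ T *
      └─ C
         └─ G
            ├─ A
            │  └─ G
            │     └─ C
            │        └─ G
            │           └─ T *
            ├─ C
            │  └─ G
            │     └─ G
            │        └─ T
            │           └─ G *
            │              └─ A *
            └─ T
               └─ T *
Counting every labelled node above: 39.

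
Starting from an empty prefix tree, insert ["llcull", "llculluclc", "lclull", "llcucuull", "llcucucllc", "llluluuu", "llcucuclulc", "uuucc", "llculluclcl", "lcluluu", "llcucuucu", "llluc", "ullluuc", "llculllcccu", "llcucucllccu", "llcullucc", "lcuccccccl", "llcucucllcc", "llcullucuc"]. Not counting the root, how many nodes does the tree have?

Count nodes per top-level branch (shared prefixes stored once):
  'l'-branch (lclull, lcluluu, lcuccccccl, llcucucllc, llcucucllcc, llcucucllccu, llcucuclulc, llcucuucu, llcucuull, llcull, llculllcccu, llcullucc, llculluclc, llculluclcl, llcullucuc, llluc, llluluuu): 57 nodes
  'u'-branch (ullluuc, uuucc): 11 nodes
Sum: 68

68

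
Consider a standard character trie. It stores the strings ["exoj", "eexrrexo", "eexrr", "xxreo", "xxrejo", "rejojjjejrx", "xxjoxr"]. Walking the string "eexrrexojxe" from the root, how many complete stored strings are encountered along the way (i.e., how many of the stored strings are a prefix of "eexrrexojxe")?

Walk "eexrrexojxe" from the root; an end-of-word marker is hit whenever a stored word is a prefix of "eexrrexojxe".
Prefixes of the query that are stored words: "eexrr", "eexrrexo"
Count: 2

2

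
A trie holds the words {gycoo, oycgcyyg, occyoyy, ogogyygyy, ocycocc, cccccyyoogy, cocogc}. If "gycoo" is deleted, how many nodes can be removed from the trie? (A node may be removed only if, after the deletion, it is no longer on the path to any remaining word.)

5

Walk "gycoo" from the leaf back toward the root, removing each node that no remaining word uses.
No other word shares any prefix with "gycoo", so all 5 of its nodes go.
Nodes removed: 5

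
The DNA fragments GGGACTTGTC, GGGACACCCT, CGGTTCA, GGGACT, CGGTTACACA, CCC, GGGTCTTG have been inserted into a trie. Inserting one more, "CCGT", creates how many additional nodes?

2

"CC" is already a path in the trie; the remaining "GT" must be added.
Each of the 2 remaining characters creates one node.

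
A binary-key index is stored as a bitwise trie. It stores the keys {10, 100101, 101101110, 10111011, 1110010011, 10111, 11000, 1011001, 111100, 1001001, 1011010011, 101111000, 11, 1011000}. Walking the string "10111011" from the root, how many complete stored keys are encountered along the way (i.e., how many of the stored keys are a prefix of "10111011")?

Walk "10111011" from the root; an end-of-word marker is hit whenever a stored word is a prefix of "10111011".
Prefixes of the query that are stored words: "10", "10111", "10111011"
Count: 3

3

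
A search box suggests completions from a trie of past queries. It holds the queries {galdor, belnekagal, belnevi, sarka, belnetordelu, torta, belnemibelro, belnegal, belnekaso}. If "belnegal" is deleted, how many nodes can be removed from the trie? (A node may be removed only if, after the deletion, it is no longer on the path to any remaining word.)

Walk "belnegal" from the leaf back toward the root, removing each node that no remaining word uses.
The suffix "gal" (3 nodes) is used only by "belnegal"; the node for "belne" still has the child "k", so pruning stops there.
Nodes removed: 3

3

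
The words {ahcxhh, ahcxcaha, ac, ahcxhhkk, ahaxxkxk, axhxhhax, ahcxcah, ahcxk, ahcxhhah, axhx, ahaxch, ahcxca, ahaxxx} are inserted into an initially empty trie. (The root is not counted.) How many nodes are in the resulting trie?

Count nodes per top-level branch (shared prefixes stored once):
  'a'-branch (ac, ahaxch, ahaxxkxk, ahaxxx, ahcxca, ahcxcah, ahcxcaha, ahcxhh, ahcxhhah, ahcxhhkk, ahcxk, axhx, axhxhhax): 32 nodes
Sum: 32

32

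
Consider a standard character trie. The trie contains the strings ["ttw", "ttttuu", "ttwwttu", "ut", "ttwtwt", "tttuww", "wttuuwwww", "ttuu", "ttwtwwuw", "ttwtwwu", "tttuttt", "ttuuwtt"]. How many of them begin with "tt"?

Filter for entries beginning with "tt":
Matches: "ttttuu", "tttuttt", "tttuww", "ttuu", "ttuuwtt", "ttw", "ttwtwt", "ttwtwwu", "ttwtwwuw", "ttwwttu"
Count: 10

10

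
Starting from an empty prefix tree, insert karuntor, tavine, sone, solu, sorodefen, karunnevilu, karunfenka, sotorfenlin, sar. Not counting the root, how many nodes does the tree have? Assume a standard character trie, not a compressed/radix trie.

49

For each word, the new-node count is its length minus the longest prefix already in the trie:
  "karuntor" → 8 new (k, a, r, u, n, t, o, r)
  "tavine" → 6 new (t, a, v, i, n, e)
  "sone" → 4 new (s, o, n, e)
  "solu" → prefix "so" already present; 2 new (l, u)
  "sorodefen" → prefix "so" already present; 7 new (r, o, d, e, f, e, n)
  "karunnevilu" → prefix "karun" already present; 6 new (n, e, v, i, l, u)
  "karunfenka" → prefix "karun" already present; 5 new (f, e, n, k, a)
  "sotorfenlin" → prefix "so" already present; 9 new (t, o, r, f, e, n, l, i, n)
  "sar" → prefix "s" already present; 2 new (a, r)
Total nodes = 8 + 6 + 4 + 2 + 7 + 6 + 5 + 9 + 2 = 49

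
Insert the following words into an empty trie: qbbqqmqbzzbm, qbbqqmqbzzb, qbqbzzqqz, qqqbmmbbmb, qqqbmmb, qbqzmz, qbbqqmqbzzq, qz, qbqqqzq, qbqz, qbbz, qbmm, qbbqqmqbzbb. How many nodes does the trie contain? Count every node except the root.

42

Insert word by word; a character creates a node only if that edge doesn't already exist:
  "qbbqqmqbzzbm" → 12 new (q, b, b, q, q, m, q, b, z, z, b, m)
  "qbbqqmqbzzb" → prefix "qbbqqmqbzzb" already present; 0 new (none)
  "qbqbzzqqz" → prefix "qb" already present; 7 new (q, b, z, z, q, q, z)
  "qqqbmmbbmb" → prefix "q" already present; 9 new (q, q, b, m, m, b, b, m, b)
  "qqqbmmb" → prefix "qqqbmmb" already present; 0 new (none)
  "qbqzmz" → prefix "qbq" already present; 3 new (z, m, z)
  "qbbqqmqbzzq" → prefix "qbbqqmqbzz" already present; 1 new (q)
  "qz" → prefix "q" already present; 1 new (z)
  "qbqqqzq" → prefix "qbq" already present; 4 new (q, q, z, q)
  "qbqz" → prefix "qbqz" already present; 0 new (none)
  "qbbz" → prefix "qbb" already present; 1 new (z)
  "qbmm" → prefix "qb" already present; 2 new (m, m)
  "qbbqqmqbzbb" → prefix "qbbqqmqbz" already present; 2 new (b, b)
Total nodes = 12 + 0 + 7 + 9 + 0 + 3 + 1 + 1 + 4 + 0 + 1 + 2 + 2 = 42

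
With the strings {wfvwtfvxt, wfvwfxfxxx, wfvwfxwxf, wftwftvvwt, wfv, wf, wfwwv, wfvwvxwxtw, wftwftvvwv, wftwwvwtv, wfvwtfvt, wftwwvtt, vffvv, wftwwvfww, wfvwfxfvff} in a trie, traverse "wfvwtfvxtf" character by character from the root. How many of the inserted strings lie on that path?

3

Walk "wfvwtfvxtf" from the root; an end-of-word marker is hit whenever a stored word is a prefix of "wfvwtfvxtf".
Prefixes of the query that are stored words: "wf", "wfv", "wfvwtfvxt"
Count: 3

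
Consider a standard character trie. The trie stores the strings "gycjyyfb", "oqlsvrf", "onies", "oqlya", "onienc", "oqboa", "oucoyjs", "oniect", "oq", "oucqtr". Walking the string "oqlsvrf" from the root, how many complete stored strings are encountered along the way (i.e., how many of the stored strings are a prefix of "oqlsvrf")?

2

Walk "oqlsvrf" from the root; an end-of-word marker is hit whenever a stored word is a prefix of "oqlsvrf".
Prefixes of the query that are stored words: "oq", "oqlsvrf"
Count: 2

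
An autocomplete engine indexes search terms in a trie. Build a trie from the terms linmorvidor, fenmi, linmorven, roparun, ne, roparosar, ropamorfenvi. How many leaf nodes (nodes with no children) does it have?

A leaf is a node with no children — equivalently, the end of a word that is not a proper prefix of any other stored word.
Those words: "fenmi", "linmorven", "linmorvidor", "ne", "ropamorfenvi", "roparosar", "roparun"
Leaf count: 7

7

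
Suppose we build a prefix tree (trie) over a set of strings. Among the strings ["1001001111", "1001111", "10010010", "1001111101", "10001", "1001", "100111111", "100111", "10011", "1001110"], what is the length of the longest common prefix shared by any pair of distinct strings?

Equivalently: take the maximum, over all pairs, of their longest common prefix length.
"1001111101" and "100111111" agree on "10011111" (8 characters) before diverging; nothing deeper is shared.
Longest shared-prefix length: 8

8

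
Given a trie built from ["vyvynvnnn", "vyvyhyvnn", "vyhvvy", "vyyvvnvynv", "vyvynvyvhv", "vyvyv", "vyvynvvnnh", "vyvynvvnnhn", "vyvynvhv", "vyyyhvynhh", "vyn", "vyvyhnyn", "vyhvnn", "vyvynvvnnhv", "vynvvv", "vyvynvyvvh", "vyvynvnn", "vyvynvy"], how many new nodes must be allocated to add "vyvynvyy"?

"vyvynvy" is already a path in the trie; the remaining "y" must be added.
Each of the 1 remaining characters creates one node.

1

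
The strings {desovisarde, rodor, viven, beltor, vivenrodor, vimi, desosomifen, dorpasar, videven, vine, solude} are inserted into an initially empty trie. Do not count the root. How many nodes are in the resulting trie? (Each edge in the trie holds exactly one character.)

61

Trace insertions, counting only characters that open a new branch:
  "desovisarde" → 11 new (d, e, s, o, v, i, s, a, r, d, e)
  "rodor" → 5 new (r, o, d, o, r)
  "viven" → 5 new (v, i, v, e, n)
  "beltor" → 6 new (b, e, l, t, o, r)
  "vivenrodor" → prefix "viven" already present; 5 new (r, o, d, o, r)
  "vimi" → prefix "vi" already present; 2 new (m, i)
  "desosomifen" → prefix "deso" already present; 7 new (s, o, m, i, f, e, n)
  "dorpasar" → prefix "d" already present; 7 new (o, r, p, a, s, a, r)
  "videven" → prefix "vi" already present; 5 new (d, e, v, e, n)
  "vine" → prefix "vi" already present; 2 new (n, e)
  "solude" → 6 new (s, o, l, u, d, e)
Total nodes = 11 + 5 + 5 + 6 + 5 + 2 + 7 + 7 + 5 + 2 + 6 = 61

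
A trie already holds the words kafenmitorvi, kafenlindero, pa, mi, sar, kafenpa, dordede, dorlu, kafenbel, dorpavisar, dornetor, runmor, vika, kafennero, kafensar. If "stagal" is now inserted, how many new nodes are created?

5

Walking "stagal" from the root, the first 1 characters ("s") follow existing edges; "t" is the first miss.
New nodes needed: |"stagal"| − 1 = 6 − 1 = 5.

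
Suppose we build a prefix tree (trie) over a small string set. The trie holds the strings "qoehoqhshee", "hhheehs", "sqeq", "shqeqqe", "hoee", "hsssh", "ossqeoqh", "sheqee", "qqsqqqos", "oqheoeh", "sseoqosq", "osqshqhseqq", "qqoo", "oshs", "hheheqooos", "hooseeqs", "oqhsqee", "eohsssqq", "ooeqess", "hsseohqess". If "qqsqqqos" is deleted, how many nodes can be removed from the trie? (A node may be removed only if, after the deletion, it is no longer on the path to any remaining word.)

6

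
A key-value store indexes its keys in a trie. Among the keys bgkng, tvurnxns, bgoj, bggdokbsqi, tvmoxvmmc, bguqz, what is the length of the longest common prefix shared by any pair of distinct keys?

2

The deepest shared node is where two words last agree before diverging.
"bggdokbsqi" and "bgkng" agree on "bg" (2 characters) before diverging; nothing deeper is shared.
Longest shared-prefix length: 2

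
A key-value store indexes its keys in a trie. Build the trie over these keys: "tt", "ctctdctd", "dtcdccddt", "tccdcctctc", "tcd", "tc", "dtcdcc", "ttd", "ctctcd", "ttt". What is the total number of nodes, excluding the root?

33

Count nodes per top-level branch (shared prefixes stored once):
  'c'-branch (ctctcd, ctctdctd): 10 nodes
  'd'-branch (dtcdcc, dtcdccddt): 9 nodes
  't'-branch (tc, tccdcctctc, tcd, tt, ttd, ttt): 14 nodes
Sum: 33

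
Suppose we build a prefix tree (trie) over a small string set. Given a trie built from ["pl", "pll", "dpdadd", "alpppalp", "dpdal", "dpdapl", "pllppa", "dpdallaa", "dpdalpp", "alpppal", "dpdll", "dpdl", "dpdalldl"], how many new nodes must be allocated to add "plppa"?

3

The longest prefix of "plppa" already in the trie is "pl" (length 2).
Each of the 3 remaining characters creates one node.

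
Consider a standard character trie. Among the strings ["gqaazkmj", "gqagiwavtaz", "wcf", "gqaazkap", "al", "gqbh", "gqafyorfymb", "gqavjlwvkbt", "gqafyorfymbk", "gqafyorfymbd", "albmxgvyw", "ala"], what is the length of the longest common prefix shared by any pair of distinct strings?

11

The deepest shared node is where two words last agree before diverging.
e.g. "gqafyorfymb" and "gqafyorfymbd" share the prefix "gqafyorfymb" of length 11; no pair shares a longer one.
Longest shared-prefix length: 11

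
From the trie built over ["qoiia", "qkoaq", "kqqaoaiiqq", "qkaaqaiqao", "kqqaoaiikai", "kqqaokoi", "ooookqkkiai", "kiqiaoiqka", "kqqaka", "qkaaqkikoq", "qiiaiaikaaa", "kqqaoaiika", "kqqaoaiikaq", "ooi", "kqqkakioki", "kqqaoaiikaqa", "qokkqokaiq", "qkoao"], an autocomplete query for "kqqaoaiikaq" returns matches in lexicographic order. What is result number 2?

kqqaoaiikaqa

DFS of the "kqqaoaiikaq" subtree visits, in order: "kqqaoaiikaq", "kqqaoaiikaqa"
Position 2: kqqaoaiikaqa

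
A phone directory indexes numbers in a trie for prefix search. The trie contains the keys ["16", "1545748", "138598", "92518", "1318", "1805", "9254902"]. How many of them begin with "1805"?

1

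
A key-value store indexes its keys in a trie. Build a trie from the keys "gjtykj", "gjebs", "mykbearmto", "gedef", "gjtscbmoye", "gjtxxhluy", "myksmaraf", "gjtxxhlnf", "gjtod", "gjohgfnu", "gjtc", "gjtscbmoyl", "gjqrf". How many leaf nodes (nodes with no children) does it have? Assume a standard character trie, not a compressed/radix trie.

13

Leaves are exactly the stored words that no other stored word extends.
Those words: "gedef", "gjebs", "gjohgfnu", "gjqrf", "gjtc", "gjtod", "gjtscbmoye", "gjtscbmoyl", "gjtxxhlnf", "gjtxxhluy", "gjtykj", "mykbearmto", "myksmaraf"
Leaf count: 13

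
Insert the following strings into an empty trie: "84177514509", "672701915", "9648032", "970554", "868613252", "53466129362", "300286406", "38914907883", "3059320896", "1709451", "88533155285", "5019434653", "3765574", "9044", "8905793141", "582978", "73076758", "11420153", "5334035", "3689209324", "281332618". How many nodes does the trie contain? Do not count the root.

For each word, the new-node count is its length minus the longest prefix already in the trie:
  "84177514509" → 11 new (8, 4, 1, 7, 7, 5, 1, 4, 5, 0, 9)
  "672701915" → 9 new (6, 7, 2, 7, 0, 1, 9, 1, 5)
  "9648032" → 7 new (9, 6, 4, 8, 0, 3, 2)
  "970554" → prefix "9" already present; 5 new (7, 0, 5, 5, 4)
  "868613252" → prefix "8" already present; 8 new (6, 8, 6, 1, 3, 2, 5, 2)
  "53466129362" → 11 new (5, 3, 4, 6, 6, 1, 2, 9, 3, 6, 2)
  "300286406" → 9 new (3, 0, 0, 2, 8, 6, 4, 0, 6)
  "38914907883" → prefix "3" already present; 10 new (8, 9, 1, 4, 9, 0, 7, 8, 8, 3)
  "3059320896" → prefix "30" already present; 8 new (5, 9, 3, 2, 0, 8, 9, 6)
  "1709451" → 7 new (1, 7, 0, 9, 4, 5, 1)
  "88533155285" → prefix "8" already present; 10 new (8, 5, 3, 3, 1, 5, 5, 2, 8, 5)
  "5019434653" → prefix "5" already present; 9 new (0, 1, 9, 4, 3, 4, 6, 5, 3)
  "3765574" → prefix "3" already present; 6 new (7, 6, 5, 5, 7, 4)
  "9044" → prefix "9" already present; 3 new (0, 4, 4)
  "8905793141" → prefix "8" already present; 9 new (9, 0, 5, 7, 9, 3, 1, 4, 1)
  "582978" → prefix "5" already present; 5 new (8, 2, 9, 7, 8)
  "73076758" → 8 new (7, 3, 0, 7, 6, 7, 5, 8)
  "11420153" → prefix "1" already present; 7 new (1, 4, 2, 0, 1, 5, 3)
  "5334035" → prefix "53" already present; 5 new (3, 4, 0, 3, 5)
  "3689209324" → prefix "3" already present; 9 new (6, 8, 9, 2, 0, 9, 3, 2, 4)
  "281332618" → 9 new (2, 8, 1, 3, 3, 2, 6, 1, 8)
Total nodes = 11 + 9 + 7 + 5 + 8 + 11 + 9 + 10 + 8 + 7 + 10 + 9 + 6 + 3 + 9 + 5 + 8 + 7 + 5 + 9 + 9 = 165

165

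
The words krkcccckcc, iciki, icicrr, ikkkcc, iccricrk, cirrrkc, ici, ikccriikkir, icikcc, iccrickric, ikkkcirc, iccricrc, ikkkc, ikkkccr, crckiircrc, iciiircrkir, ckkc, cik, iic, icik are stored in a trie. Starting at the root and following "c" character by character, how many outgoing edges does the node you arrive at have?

3

Walk "c" from the root, arriving at one node.
Characters that immediately follow "c" among the stored strings: {i, k, r}.
That node has 3 child edges.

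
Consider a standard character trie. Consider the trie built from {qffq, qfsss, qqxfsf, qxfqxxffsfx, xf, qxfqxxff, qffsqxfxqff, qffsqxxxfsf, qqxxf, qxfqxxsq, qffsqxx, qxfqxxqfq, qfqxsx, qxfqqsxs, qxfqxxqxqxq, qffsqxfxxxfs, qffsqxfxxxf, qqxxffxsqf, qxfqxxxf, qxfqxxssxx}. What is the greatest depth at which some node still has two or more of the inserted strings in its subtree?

11

Look for the deepest trie node that still has at least two words in its subtree.
e.g. "qffsqxfxxxf" and "qffsqxfxxxfs" share the prefix "qffsqxfxxxf" of length 11; no pair shares a longer one.
Longest shared-prefix length: 11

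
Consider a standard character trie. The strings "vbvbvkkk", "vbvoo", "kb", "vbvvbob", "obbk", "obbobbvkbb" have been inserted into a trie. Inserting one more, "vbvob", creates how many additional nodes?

Walking "vbvob" from the root, the first 4 characters ("vbvo") follow existing edges; "b" is the first miss.
New nodes needed: |"vbvob"| − 4 = 5 − 4 = 1.

1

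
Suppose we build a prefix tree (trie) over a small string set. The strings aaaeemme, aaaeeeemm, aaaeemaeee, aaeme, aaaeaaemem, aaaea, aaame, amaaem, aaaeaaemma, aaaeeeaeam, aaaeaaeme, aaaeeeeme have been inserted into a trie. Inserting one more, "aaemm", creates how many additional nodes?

The longest prefix of "aaemm" already in the trie is "aaem" (length 4).
So 5 − 4 = 1 new nodes.

1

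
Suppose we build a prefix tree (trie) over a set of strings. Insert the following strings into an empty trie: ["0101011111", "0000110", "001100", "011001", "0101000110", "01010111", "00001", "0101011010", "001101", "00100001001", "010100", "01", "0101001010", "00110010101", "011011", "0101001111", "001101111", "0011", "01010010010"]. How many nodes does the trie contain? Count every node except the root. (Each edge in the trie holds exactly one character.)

61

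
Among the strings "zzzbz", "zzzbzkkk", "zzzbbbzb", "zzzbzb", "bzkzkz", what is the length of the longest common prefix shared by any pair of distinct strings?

5

The deepest shared node is where two words last agree before diverging.
e.g. "zzzbz" and "zzzbzb" share the prefix "zzzbz" of length 5; no pair shares a longer one.
Longest shared-prefix length: 5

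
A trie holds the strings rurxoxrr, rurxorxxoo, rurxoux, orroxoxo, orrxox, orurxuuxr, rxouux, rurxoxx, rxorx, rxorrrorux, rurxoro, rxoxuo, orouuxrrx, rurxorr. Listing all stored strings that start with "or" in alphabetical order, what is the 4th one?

orurxuuxr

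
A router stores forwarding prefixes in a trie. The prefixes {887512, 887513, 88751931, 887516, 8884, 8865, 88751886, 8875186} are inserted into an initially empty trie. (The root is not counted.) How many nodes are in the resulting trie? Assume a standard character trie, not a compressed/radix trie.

19

Trace insertions, counting only characters that open a new branch:
  "887512" → 6 new (8, 8, 7, 5, 1, 2)
  "887513" → prefix "88751" already present; 1 new (3)
  "88751931" → prefix "88751" already present; 3 new (9, 3, 1)
  "887516" → prefix "88751" already present; 1 new (6)
  "8884" → prefix "88" already present; 2 new (8, 4)
  "8865" → prefix "88" already present; 2 new (6, 5)
  "88751886" → prefix "88751" already present; 3 new (8, 8, 6)
  "8875186" → prefix "887518" already present; 1 new (6)
Total nodes = 6 + 1 + 3 + 1 + 2 + 2 + 3 + 1 = 19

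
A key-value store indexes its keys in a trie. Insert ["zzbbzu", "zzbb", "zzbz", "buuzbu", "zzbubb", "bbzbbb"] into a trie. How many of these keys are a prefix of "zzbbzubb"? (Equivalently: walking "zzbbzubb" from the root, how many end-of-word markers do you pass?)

Walk "zzbbzubb" from the root; an end-of-word marker is hit whenever a stored word is a prefix of "zzbbzubb".
Prefixes of the query that are stored words: "zzbb", "zzbbzu"
Count: 2

2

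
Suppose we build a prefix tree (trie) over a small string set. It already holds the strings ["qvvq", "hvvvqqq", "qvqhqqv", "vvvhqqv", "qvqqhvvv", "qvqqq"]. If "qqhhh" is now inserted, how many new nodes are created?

The longest prefix of "qqhhh" already in the trie is "q" (length 1).
So 5 − 1 = 4 new nodes.

4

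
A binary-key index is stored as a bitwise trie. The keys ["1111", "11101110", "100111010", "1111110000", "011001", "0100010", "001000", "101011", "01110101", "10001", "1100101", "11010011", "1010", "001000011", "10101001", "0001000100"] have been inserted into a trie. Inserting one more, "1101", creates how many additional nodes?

0

Every character of "1101" already lies on an existing path (it is a prefix of some stored word).
No new nodes are needed: 0.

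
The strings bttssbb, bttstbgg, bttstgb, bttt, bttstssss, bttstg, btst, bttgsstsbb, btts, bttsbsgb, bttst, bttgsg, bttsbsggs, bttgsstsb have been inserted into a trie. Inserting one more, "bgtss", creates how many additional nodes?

4

The longest prefix of "bgtss" already in the trie is "b" (length 1).
Each of the 4 remaining characters creates one node.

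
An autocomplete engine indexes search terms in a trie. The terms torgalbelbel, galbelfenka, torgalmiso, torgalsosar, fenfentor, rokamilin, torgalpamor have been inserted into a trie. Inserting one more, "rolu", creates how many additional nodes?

Walking "rolu" from the root, the first 2 characters ("ro") follow existing edges; "l" is the first miss.
New nodes needed: |"rolu"| − 2 = 4 − 2 = 2.

2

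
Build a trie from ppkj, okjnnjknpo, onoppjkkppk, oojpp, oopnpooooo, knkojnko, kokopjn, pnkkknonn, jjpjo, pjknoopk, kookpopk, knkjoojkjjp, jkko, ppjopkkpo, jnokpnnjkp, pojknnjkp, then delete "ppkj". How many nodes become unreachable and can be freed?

2

A node on "ppkj"'s path can go only if nothing else ends at it or branches off below it.
The suffix "kj" (2 nodes) is used only by "ppkj"; the node for "pp" still has the child "j", so pruning stops there.
Nodes removed: 2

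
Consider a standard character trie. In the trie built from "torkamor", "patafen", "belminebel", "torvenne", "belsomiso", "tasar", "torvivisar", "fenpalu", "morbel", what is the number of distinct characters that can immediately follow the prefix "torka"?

The children of the "torka" node are the distinct next characters among strings starting with "torka".
Characters that immediately follow "torka" among the stored strings: {m}.
That node has 1 child edge.

1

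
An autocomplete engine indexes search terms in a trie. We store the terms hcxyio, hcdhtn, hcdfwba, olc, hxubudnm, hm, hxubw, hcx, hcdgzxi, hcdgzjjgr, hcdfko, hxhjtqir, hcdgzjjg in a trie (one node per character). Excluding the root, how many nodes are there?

42

Insert word by word; a character creates a node only if that edge doesn't already exist:
  "hcxyio" → 6 new (h, c, x, y, i, o)
  "hcdhtn" → prefix "hc" already present; 4 new (d, h, t, n)
  "hcdfwba" → prefix "hcd" already present; 4 new (f, w, b, a)
  "olc" → 3 new (o, l, c)
  "hxubudnm" → prefix "h" already present; 7 new (x, u, b, u, d, n, m)
  "hm" → prefix "h" already present; 1 new (m)
  "hxubw" → prefix "hxub" already present; 1 new (w)
  "hcx" → prefix "hcx" already present; 0 new (none)
  "hcdgzxi" → prefix "hcd" already present; 4 new (g, z, x, i)
  "hcdgzjjgr" → prefix "hcdgz" already present; 4 new (j, j, g, r)
  "hcdfko" → prefix "hcdf" already present; 2 new (k, o)
  "hxhjtqir" → prefix "hx" already present; 6 new (h, j, t, q, i, r)
  "hcdgzjjg" → prefix "hcdgzjjg" already present; 0 new (none)
Total nodes = 6 + 4 + 4 + 3 + 7 + 1 + 1 + 0 + 4 + 4 + 2 + 6 + 0 = 42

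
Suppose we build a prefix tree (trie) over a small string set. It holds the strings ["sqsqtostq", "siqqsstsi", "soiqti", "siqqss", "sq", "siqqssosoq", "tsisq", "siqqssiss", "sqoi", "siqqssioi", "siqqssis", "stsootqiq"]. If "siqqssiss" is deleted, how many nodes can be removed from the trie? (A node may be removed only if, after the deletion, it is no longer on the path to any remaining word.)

1

A node on "siqqssiss"'s path can go only if nothing else ends at it or branches off below it.
The suffix "s" (1 node) is used only by "siqqssiss"; "siqqssis" is itself a stored word, so pruning stops there.
Nodes removed: 1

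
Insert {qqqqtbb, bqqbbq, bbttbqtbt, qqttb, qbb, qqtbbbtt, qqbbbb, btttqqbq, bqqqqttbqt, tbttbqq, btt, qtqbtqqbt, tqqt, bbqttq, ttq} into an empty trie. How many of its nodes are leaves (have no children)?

14

Leaves are exactly the stored words that no other stored word extends.
Those words: "bbqttq", "bbttbqtbt", "bqqbbq", "bqqqqttbqt", "btttqqbq", "qbb", "qqbbbb", "qqqqtbb", "qqtbbbtt", "qqttb", "qtqbtqqbt", "tbttbqq", "tqqt", "ttq"
Leaf count: 14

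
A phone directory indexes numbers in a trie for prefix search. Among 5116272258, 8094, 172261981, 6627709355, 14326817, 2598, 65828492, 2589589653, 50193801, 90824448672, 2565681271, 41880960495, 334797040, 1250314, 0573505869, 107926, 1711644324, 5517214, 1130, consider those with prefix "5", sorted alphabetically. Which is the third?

DFS of the "5" subtree visits, in order: "50193801", "5116272258", "5517214"
Position 3: 5517214

5517214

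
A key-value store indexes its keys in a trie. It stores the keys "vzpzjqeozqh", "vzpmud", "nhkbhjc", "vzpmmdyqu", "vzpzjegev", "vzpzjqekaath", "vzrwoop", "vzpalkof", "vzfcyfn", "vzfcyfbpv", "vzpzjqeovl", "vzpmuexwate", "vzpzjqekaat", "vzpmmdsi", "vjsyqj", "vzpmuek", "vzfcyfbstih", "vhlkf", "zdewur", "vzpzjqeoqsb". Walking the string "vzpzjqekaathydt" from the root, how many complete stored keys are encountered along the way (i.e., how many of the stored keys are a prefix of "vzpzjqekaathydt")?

Traverse "vzpzjqekaathydt" character by character; count nodes along the way that are marked as word ends.
Prefixes of the query that are stored words: "vzpzjqekaat", "vzpzjqekaath"
Count: 2

2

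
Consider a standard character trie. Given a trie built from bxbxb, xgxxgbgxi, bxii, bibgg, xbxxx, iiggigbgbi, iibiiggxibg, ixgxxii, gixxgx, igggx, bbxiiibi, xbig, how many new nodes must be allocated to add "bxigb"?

The longest prefix of "bxigb" already in the trie is "bxi" (length 3).
So 5 − 3 = 2 new nodes.

2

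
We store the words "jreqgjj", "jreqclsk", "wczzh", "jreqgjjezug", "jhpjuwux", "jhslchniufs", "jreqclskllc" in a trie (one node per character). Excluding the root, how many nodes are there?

Count nodes per top-level branch (shared prefixes stored once):
  'j'-branch (jhpjuwux, jhslchniufs, jreqclsk, jreqclskllc, jreqgjj, jreqgjjezug): 34 nodes
  'w'-branch (wczzh): 5 nodes
Sum: 39

39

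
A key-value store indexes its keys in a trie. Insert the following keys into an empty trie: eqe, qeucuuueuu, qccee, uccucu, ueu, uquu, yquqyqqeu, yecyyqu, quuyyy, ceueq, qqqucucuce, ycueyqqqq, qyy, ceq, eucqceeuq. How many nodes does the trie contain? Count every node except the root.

Count nodes per top-level branch (shared prefixes stored once):
  'c'-branch (ceq, ceueq): 6 nodes
  'e'-branch (eqe, eucqceeuq): 11 nodes
  'q'-branch (qccee, qeucuuueuu, qqqucucuce, quuyyy, qyy): 30 nodes
  'u'-branch (uccucu, ueu, uquu): 11 nodes
  'y'-branch (ycueyqqqq, yecyyqu, yquqyqqeu): 23 nodes
Sum: 81

81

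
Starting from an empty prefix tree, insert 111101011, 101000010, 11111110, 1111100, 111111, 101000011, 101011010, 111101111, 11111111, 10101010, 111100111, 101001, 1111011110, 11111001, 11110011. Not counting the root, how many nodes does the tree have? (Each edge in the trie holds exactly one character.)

43

For each word, the new-node count is its length minus the longest prefix already in the trie:
  "111101011" → 9 new (1, 1, 1, 1, 0, 1, 0, 1, 1)
  "101000010" → prefix "1" already present; 8 new (0, 1, 0, 0, 0, 0, 1, 0)
  "11111110" → prefix "1111" already present; 4 new (1, 1, 1, 0)
  "1111100" → prefix "11111" already present; 2 new (0, 0)
  "111111" → prefix "111111" already present; 0 new (none)
  "101000011" → prefix "10100001" already present; 1 new (1)
  "101011010" → prefix "1010" already present; 5 new (1, 1, 0, 1, 0)
  "111101111" → prefix "111101" already present; 3 new (1, 1, 1)
  "11111111" → prefix "1111111" already present; 1 new (1)
  "10101010" → prefix "10101" already present; 3 new (0, 1, 0)
  "111100111" → prefix "11110" already present; 4 new (0, 1, 1, 1)
  "101001" → prefix "10100" already present; 1 new (1)
  "1111011110" → prefix "111101111" already present; 1 new (0)
  "11111001" → prefix "1111100" already present; 1 new (1)
  "11110011" → prefix "11110011" already present; 0 new (none)
Total nodes = 9 + 8 + 4 + 2 + 0 + 1 + 5 + 3 + 1 + 3 + 4 + 1 + 1 + 1 + 0 = 43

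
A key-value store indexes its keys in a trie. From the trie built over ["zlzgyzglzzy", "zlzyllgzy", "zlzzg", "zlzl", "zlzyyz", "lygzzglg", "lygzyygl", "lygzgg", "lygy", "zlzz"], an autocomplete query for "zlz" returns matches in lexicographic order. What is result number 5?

DFS of the "zlz" subtree visits, in order: "zlzgyzglzzy", "zlzl", "zlzyllgzy", "zlzyyz", "zlzz", "zlzzg"
The 5th is zlzz.

zlzz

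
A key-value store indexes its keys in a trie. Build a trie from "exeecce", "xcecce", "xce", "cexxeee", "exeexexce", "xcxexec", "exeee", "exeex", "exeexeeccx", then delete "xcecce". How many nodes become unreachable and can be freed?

3

Walk "xcecce" from the leaf back toward the root, removing each node that no remaining word uses.
The suffix "cce" (3 nodes) is used only by "xcecce"; "xce" is itself a stored word, so pruning stops there.
Nodes removed: 3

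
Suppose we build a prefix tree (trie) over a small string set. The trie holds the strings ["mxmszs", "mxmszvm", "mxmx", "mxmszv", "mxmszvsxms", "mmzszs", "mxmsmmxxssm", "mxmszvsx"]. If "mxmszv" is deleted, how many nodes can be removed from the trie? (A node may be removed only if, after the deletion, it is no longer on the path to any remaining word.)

0

After clearing the end-marker at "mxmszv", prune upward until reaching a node still needed by another word.
Every node on "mxmszv" is still needed (e.g. by "mxmszvm"), so nothing is freed.
Nodes removed: 0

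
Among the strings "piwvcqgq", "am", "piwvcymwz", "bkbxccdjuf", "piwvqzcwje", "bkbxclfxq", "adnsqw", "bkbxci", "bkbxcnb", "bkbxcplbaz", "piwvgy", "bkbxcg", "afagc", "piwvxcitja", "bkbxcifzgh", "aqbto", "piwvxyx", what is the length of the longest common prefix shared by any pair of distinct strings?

The deepest shared node is where two words last agree before diverging.
"bkbxci" and "bkbxcifzgh" agree on "bkbxci" (6 characters) before diverging; nothing deeper is shared.
Longest shared-prefix length: 6

6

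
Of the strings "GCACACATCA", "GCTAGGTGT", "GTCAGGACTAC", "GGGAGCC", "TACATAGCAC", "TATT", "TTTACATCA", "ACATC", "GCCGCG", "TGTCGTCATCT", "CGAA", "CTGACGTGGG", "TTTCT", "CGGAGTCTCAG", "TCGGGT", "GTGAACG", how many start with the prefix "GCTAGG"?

1

Walk to "GCTAGG"; the words in its subtree are exactly those with that prefix.
Words under "GCTAGG": GCTAGGTGT
Count: 1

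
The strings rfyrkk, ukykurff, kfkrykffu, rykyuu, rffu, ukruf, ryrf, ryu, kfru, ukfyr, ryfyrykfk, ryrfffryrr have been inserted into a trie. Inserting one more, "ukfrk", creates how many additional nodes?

2

Walking "ukfrk" from the root, the first 3 characters ("ukf") follow existing edges; "r" is the first miss.
New nodes needed: |"ukfrk"| − 3 = 5 − 3 = 2.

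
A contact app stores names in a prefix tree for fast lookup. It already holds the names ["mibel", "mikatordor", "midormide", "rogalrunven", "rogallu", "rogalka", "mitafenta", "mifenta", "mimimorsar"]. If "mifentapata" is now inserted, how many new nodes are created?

"mifenta" is already a path in the trie; the remaining "pata" must be added.
Each of the 4 remaining characters creates one node.

4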